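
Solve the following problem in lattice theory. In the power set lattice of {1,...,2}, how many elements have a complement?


An element a is complemented if some b has a meet b = bottom, a join b = top.
every subset A has complement S\A, so all elements are complemented.
Complemented elements: {}, {1}, {2}, {1,2}
Count: 4


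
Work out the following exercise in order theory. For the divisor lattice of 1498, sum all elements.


sigma(n) = sum of divisors.
Divisors of 1498: [1, 2, 7, 14, 107, 214, 749, 1498]
Sum = 2592


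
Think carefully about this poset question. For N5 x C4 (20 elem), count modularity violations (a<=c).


Modular law: if a <= c then a v (b ^ c) = (a v b) ^ c.
Check all triples (a,b,c) with a <= c among 20 elements.
  e.g. a=(a,0), b=(c,0), c=(b,0): lhs=(a,0) != rhs=(b,0)
  e.g. a=(a,0), b=(c,1), c=(b,0): lhs=(a,0) != rhs=(b,0)
Total violating triples: 40


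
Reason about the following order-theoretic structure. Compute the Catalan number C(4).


C(n) = C(2n, n) / (n+1).
C(8, 4) = 70
C(4) = 70 / 5 = 14


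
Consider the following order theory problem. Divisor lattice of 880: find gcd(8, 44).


In a divisor lattice, meet = gcd (greatest common divisor).
By Euclidean algorithm or factoring: gcd(8,44) = 4


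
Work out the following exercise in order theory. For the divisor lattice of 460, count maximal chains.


A maximal chain goes from the minimum element to a maximal element via cover relations.
Counting all min-to-max paths in the cover graph.
Total maximal chains: 12


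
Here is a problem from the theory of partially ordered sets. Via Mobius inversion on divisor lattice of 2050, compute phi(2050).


phi(n) = n * prod_{p|n} (1 - 1/p).
Prime divisors of 2050: [2, 5, 41]
phi(2050) = 2050 * (1 - 1/2) * (1 - 1/5) * (1 - 1/41)
phi(2050) = 800


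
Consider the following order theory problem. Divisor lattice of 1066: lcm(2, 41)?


Join=lcm.
gcd(2,41)=1
lcm=82


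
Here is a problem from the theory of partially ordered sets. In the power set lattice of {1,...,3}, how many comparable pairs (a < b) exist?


A comparable pair {a,b} has a < b or b < a in the order.
Count unordered pairs where one element is strictly below the other.
Examples: {{},{1}}, {{},{2}}, {{},{3}}, {{},{1,2}}, ...
Total comparable pairs: 19


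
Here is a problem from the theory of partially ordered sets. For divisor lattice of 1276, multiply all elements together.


Divisors of 1276: [1, 2, 4, 11, 22, 29, 44, 58, 116, 319, 638, 1276]
Product = n^(d(n)/2) = 1276^(12/2)
Product = 4316224706044235776


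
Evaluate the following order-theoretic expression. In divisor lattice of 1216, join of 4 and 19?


In a divisor lattice, join = lcm (least common multiple).
gcd(4,19) = 1
lcm(4,19) = 4*19/gcd = 76/1 = 76


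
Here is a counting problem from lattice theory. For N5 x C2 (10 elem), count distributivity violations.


Distributive law: a ^ (b v c) = (a ^ b) v (a ^ c).
Check all 10^3 = 1000 ordered triples (a,b,c).
  e.g. a=(b,0), b=(a,0), c=(c,0): lhs=(b,0) != rhs=(a,0)
  e.g. a=(b,0), b=(a,0), c=(c,1): lhs=(b,0) != rhs=(a,0)
Total violating triples: 16


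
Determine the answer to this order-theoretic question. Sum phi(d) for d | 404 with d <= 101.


Divisors of 404 up to 101: [1, 2, 4, 101]
phi values: [1, 1, 2, 100]
Sum = 104


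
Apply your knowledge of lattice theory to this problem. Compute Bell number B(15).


B(n) = number of set partitions of an n-element set.
B(n) satisfies the recurrence: B(n+1) = sum_k C(n,k)*B(k).
B(15) = 1382958545


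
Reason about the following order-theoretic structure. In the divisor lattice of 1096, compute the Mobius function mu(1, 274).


In a divisor lattice, mu(a,b) = mu(b/a) where mu is the classical Mobius function.
b/a = 274/1 = 274
Prime factorization of 274: primes [2, 137]
274 is squarefree with 2 prime factor(s), so mu(274) = (-1)^2 = 1


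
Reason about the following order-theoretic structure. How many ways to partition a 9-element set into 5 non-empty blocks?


S(n,k) = k*S(n-1,k) + S(n-1,k-1).
S(8,5) = 1050, S(8,4) = 1701
S(9,5) = 5*1050 + 1701 = 5250 + 1701
S(9,5) = 6951


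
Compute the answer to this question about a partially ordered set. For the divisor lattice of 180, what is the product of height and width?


Height = length of longest chain minus 1; width = size of largest antichain.
A maximum chain: 1 | 5 | 15 | 45 | 90 | 180  (height 5).
A maximum antichain: {4, 6, 9, 10, 15}  (width 5).
Product = 5 * 5 = 25


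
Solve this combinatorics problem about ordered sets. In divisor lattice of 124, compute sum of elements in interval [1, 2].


Interval [1,2] in divisors of 124: [1, 2]
Sum = 3


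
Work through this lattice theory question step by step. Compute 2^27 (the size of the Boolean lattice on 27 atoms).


Power set = 2^n.
2^27 = 134217728


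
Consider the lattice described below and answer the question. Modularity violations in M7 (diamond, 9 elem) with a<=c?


Modular law: if a <= c then a v (b ^ c) = (a v b) ^ c.
Check all triples (a,b,c) with a <= c among 9 elements.
This lattice is modular (diamonds M_m and their chain-products are modular).
Total violating triples: 0


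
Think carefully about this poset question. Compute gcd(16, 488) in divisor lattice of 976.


In a divisor lattice, meet = gcd (greatest common divisor).
By Euclidean algorithm or factoring: gcd(16,488) = 8


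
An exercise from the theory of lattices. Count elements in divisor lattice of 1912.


Divisors of 1912: [1, 2, 4, 8, 239, 478, 956, 1912]
Count: 8


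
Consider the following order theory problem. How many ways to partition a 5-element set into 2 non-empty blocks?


S(n,k) = k*S(n-1,k) + S(n-1,k-1).
S(4,2) = 7, S(4,1) = 1
S(5,2) = 2*7 + 1 = 14 + 1
S(5,2) = 15


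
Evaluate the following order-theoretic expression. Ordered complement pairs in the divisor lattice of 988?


Complement pair (a,b): a meet b = bottom, a join b = top.
Here: gcd(a,b)=1 and lcm(a,b)=988, i.e. a*b=988 with a,b coprime.
Pairs found: (1,988), (4,247), (13,76), (19,52), ... (4 more)
Total ordered pairs: 8


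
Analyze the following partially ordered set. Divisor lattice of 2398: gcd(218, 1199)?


Meet=gcd.
gcd(218,1199)=109


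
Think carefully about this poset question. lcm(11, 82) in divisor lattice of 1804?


Join=lcm.
gcd(11,82)=1
lcm=902


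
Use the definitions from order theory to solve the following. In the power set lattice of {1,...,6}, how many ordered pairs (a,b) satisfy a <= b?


The order relation is {(a,b) : a <= b}, reflexive so it includes (a,a).
Examples: ({},{}), ({},{1,2}), ({},{1,2,3}), ({},{1,2,3,4}), ({},{1,2,3,4,5}), ...
Total ordered pairs: 729


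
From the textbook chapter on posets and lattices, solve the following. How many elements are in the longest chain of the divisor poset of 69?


A chain is a totally ordered subset; we count the number of elements in a maximum chain.
Compute, for each element x, the size of the longest chain ending at x:
  1: 1
  3: 2
  23: 2
  69: 3
A maximum chain: 1 < 3 < 69
Number of elements in the longest chain: 3


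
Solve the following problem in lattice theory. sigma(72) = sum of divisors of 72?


sigma(n) = sum of divisors.
Divisors of 72: [1, 2, 3, 4, 6, 8, 9, 12, 18, 24, 36, 72]
Sum = 195


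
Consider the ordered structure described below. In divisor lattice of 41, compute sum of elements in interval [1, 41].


Interval [1,41] in divisors of 41: [1, 41]
Sum = 42


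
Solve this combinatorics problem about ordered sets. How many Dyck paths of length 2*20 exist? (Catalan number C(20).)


C(n) = C(2n, n) / (n+1).
C(40, 20) = 137846528820
C(20) = 137846528820 / 21 = 6564120420


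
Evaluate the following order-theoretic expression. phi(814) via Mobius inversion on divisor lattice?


phi(n) = n * prod_{p|n} (1 - 1/p).
Prime divisors of 814: [2, 11, 37]
phi(814) = 814 * (1 - 1/2) * (1 - 1/11) * (1 - 1/37)
phi(814) = 360


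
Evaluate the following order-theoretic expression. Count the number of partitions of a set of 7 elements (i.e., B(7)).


B(n) = number of set partitions of an n-element set.
B(n) satisfies the recurrence: B(n+1) = sum_k C(n,k)*B(k).
B(7) = 877


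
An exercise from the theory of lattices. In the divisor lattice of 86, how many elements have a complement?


An element a is complemented if some b has a meet b = bottom, a join b = top.
a is complemented iff gcd(a, n/a)=1, i.e. a is a unitary divisor of 86.
Complemented elements: 1, 2, 43, 86
Count: 4


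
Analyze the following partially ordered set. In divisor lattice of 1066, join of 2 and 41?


In a divisor lattice, join = lcm (least common multiple).
gcd(2,41) = 1
lcm(2,41) = 2*41/gcd = 82/1 = 82


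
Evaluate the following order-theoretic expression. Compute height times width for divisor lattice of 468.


Height = length of longest chain minus 1; width = size of largest antichain.
A maximum chain: 1 | 13 | 39 | 117 | 234 | 468  (height 5).
A maximum antichain: {4, 6, 9, 26, 39}  (width 5).
Product = 5 * 5 = 25


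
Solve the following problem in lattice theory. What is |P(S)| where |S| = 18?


Power set = 2^n.
2^18 = 262144


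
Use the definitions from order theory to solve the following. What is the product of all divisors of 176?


Divisors of 176: [1, 2, 4, 8, 11, 16, 22, 44, 88, 176]
Product = n^(d(n)/2) = 176^(10/2)
Product = 168874213376


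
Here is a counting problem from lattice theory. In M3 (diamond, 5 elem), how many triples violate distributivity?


Distributive law: a ^ (b v c) = (a ^ b) v (a ^ c).
Check all 5^3 = 125 ordered triples (a,b,c).
  e.g. a=a1, b=a2, c=a3: lhs=a1 != rhs=0
  e.g. a=a1, b=a3, c=a2: lhs=a1 != rhs=0
Total violating triples: 6


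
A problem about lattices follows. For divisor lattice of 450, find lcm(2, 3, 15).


In a divisor lattice, join = lcm (least common multiple).
Compute lcm iteratively: start with first element, then lcm(current, next).
Elements: [2, 3, 15]
lcm(2,3) = 6
lcm(6,15) = 30
Final lcm = 30


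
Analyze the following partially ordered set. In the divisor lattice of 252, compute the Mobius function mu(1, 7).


In a divisor lattice, mu(a,b) = mu(b/a) where mu is the classical Mobius function.
b/a = 7/1 = 7
Prime factorization of 7: primes [7]
7 is squarefree with 1 prime factor(s), so mu(7) = (-1)^1 = -1


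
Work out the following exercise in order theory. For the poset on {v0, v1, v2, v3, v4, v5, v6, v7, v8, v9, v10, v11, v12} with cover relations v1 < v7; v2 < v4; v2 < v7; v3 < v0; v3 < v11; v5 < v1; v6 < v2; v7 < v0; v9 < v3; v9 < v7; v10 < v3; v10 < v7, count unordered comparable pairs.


A comparable pair {a,b} has a < b or b < a in the order.
Count unordered pairs where one element is strictly below the other.
Examples: {v0,v1}, {v0,v2}, {v0,v3}, {v0,v5}, ...
Total comparable pairs: 23


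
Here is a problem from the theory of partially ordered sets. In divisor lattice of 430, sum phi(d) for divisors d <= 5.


Divisors of 430 up to 5: [1, 2, 5]
phi values: [1, 1, 4]
Sum = 6


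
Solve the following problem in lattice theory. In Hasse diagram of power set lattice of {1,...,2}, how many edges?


A cover relation a -< b holds when a < b with no c strictly between.
Cover relations:
  {} -< {1}
  {} -< {2}
  {1} -< {1,2}
  {2} -< {1,2}
Total: 4


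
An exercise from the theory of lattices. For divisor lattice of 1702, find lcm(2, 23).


In a divisor lattice, join = lcm (least common multiple).
Compute lcm iteratively: start with first element, then lcm(current, next).
Elements: [2, 23]
lcm(2,23) = 46
Final lcm = 46


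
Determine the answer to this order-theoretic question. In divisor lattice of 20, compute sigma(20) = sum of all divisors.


sigma(n) = sum of divisors.
Divisors of 20: [1, 2, 4, 5, 10, 20]
Sum = 42


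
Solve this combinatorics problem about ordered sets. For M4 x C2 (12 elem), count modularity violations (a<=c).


Modular law: if a <= c then a v (b ^ c) = (a v b) ^ c.
Check all triples (a,b,c) with a <= c among 12 elements.
This lattice is modular (diamonds M_m and their chain-products are modular).
Total violating triples: 0


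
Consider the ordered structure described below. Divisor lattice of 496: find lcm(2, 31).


In a divisor lattice, join = lcm (least common multiple).
gcd(2,31) = 1
lcm(2,31) = 2*31/gcd = 62/1 = 62


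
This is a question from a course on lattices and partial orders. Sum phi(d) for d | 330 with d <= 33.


Divisors of 330 up to 33: [1, 2, 3, 5, 6, 10, 11, 15, 22, 30, 33]
phi values: [1, 1, 2, 4, 2, 4, 10, 8, 10, 8, 20]
Sum = 70


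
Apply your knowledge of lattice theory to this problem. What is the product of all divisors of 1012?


Divisors of 1012: [1, 2, 4, 11, 22, 23, 44, 46, 92, 253, 506, 1012]
Product = n^(d(n)/2) = 1012^(12/2)
Product = 1074194872535977984


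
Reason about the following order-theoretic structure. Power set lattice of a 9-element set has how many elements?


Power set = 2^n.
2^9 = 512


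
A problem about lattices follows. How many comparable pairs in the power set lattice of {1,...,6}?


A comparable pair {a,b} has a < b or b < a in the order.
Count unordered pairs where one element is strictly below the other.
Examples: {{},{1}}, {{},{2}}, {{},{3}}, {{},{4}}, ...
Total comparable pairs: 665


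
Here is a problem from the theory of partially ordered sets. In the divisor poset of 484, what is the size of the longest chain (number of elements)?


A chain is a totally ordered subset; we count the number of elements in a maximum chain.
Compute, for each element x, the size of the longest chain ending at x:
  1: 1
  2: 2
  11: 2
  4: 3
  121: 3
  22: 3
  ...
A maximum chain: 1 < 2 < 4 < 44 < 484
Number of elements in the longest chain: 5


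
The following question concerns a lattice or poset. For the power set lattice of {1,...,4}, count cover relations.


A cover relation a -< b holds when a < b with no c strictly between.
Cover relations:
  {} -< {1}
  {} -< {2}
  {} -< {3}
  {} -< {4}
  {1} -< {1,2}
  {1} -< {1,3}
  {1} -< {1,4}
  {2} -< {1,2}
  ...24 more
Total: 32


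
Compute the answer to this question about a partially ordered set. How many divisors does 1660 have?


Divisors of 1660: [1, 2, 4, 5, 10, 20, 83, 166, 332, 415, 830, 1660]
Count: 12


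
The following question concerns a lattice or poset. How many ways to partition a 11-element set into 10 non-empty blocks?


S(n,k) = k*S(n-1,k) + S(n-1,k-1).
S(10,10) = 1, S(10,9) = 45
S(11,10) = 10*1 + 45 = 10 + 45
S(11,10) = 55


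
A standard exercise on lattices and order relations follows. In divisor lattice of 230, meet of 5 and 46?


In a divisor lattice, meet = gcd (greatest common divisor).
By Euclidean algorithm or factoring: gcd(5,46) = 1


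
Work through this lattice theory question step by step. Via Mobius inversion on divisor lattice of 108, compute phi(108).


phi(n) = n * prod_{p|n} (1 - 1/p).
Prime divisors of 108: [2, 3]
phi(108) = 108 * (1 - 1/2) * (1 - 1/3)
phi(108) = 36


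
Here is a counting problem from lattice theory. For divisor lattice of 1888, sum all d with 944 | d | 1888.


Interval [944,1888] in divisors of 1888: [944, 1888]
Sum = 2832


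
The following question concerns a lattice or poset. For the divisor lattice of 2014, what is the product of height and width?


Height = length of longest chain minus 1; width = size of largest antichain.
A maximum chain: 1 | 53 | 1007 | 2014  (height 3).
A maximum antichain: {2, 19, 53}  (width 3).
Product = 3 * 3 = 9


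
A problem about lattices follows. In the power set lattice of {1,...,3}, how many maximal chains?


A maximal chain goes from the minimum element to a maximal element via cover relations.
Counting all min-to-max paths in the cover graph.
Total maximal chains: 6


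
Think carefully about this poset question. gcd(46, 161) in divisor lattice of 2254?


Meet=gcd.
gcd(46,161)=23


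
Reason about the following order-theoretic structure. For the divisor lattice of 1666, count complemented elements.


An element a is complemented if some b has a meet b = bottom, a join b = top.
a is complemented iff gcd(a, n/a)=1, i.e. a is a unitary divisor of 1666.
Complemented elements: 1, 2, 17, 34, 49, 98, ... (2 more)
Count: 8


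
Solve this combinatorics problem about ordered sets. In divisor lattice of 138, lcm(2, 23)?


Join=lcm.
gcd(2,23)=1
lcm=46


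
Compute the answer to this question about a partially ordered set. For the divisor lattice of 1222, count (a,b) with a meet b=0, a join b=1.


Complement pair (a,b): a meet b = bottom, a join b = top.
Here: gcd(a,b)=1 and lcm(a,b)=1222, i.e. a*b=1222 with a,b coprime.
Pairs found: (1,1222), (2,611), (13,94), (26,47), ... (4 more)
Total ordered pairs: 8


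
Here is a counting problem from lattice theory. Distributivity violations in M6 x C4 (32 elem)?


Distributive law: a ^ (b v c) = (a ^ b) v (a ^ c).
Check all 32^3 = 32768 ordered triples (a,b,c).
  e.g. a=(a1,0), b=(a2,0), c=(a3,0): lhs=(a1,0) != rhs=(0,0)
  e.g. a=(a1,0), b=(a2,0), c=(a3,1): lhs=(a1,0) != rhs=(0,0)
Total violating triples: 7680


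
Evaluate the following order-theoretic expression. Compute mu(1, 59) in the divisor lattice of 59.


In a divisor lattice, mu(a,b) = mu(b/a) where mu is the classical Mobius function.
b/a = 59/1 = 59
Prime factorization of 59: primes [59]
59 is squarefree with 1 prime factor(s), so mu(59) = (-1)^1 = -1


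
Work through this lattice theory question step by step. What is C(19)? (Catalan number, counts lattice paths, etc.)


C(n) = C(2n, n) / (n+1).
C(38, 19) = 35345263800
C(19) = 35345263800 / 20 = 1767263190


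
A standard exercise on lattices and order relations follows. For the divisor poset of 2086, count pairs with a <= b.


The order relation is {(a,b) : a <= b}, reflexive so it includes (a,a).
Examples: (1,1), (1,1043), (1,14), (1,149), (1,2), ...
Total ordered pairs: 27


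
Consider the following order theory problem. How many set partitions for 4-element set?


B(n) = number of set partitions of an n-element set.
B(n) satisfies the recurrence: B(n+1) = sum_k C(n,k)*B(k).
B(4) = 15


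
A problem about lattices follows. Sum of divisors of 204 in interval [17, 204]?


Interval [17,204] in divisors of 204: [17, 34, 51, 68, 102, 204]
Sum = 476


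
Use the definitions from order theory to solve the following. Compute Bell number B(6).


B(n) = number of set partitions of an n-element set.
B(n) satisfies the recurrence: B(n+1) = sum_k C(n,k)*B(k).
B(6) = 203


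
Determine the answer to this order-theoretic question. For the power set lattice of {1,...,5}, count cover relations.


A cover relation a -< b holds when a < b with no c strictly between.
Cover relations:
  {} -< {1}
  {} -< {2}
  {} -< {3}
  {} -< {4}
  {} -< {5}
  {1} -< {1,2}
  {1} -< {1,3}
  {1} -< {1,4}
  ...72 more
Total: 80


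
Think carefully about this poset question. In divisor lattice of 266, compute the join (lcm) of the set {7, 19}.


In a divisor lattice, join = lcm (least common multiple).
Compute lcm iteratively: start with first element, then lcm(current, next).
Elements: [7, 19]
lcm(7,19) = 133
Final lcm = 133


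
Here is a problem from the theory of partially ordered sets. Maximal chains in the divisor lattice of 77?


A maximal chain goes from the minimum element to a maximal element via cover relations.
Counting all min-to-max paths in the cover graph.
Total maximal chains: 2


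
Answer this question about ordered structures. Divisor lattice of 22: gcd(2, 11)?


Meet=gcd.
gcd(2,11)=1


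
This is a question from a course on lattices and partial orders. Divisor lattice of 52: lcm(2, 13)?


Join=lcm.
gcd(2,13)=1
lcm=26


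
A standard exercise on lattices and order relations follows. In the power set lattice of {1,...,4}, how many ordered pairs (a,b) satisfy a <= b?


The order relation is {(a,b) : a <= b}, reflexive so it includes (a,a).
Examples: ({},{}), ({},{1,2}), ({},{1,2,3}), ({},{1,2,3,4}), ({},{1,2,4}), ...
Total ordered pairs: 81


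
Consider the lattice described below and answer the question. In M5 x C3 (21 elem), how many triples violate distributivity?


Distributive law: a ^ (b v c) = (a ^ b) v (a ^ c).
Check all 21^3 = 9261 ordered triples (a,b,c).
  e.g. a=(a1,0), b=(a2,0), c=(a3,0): lhs=(a1,0) != rhs=(0,0)
  e.g. a=(a1,0), b=(a2,0), c=(a3,1): lhs=(a1,0) != rhs=(0,0)
Total violating triples: 1620


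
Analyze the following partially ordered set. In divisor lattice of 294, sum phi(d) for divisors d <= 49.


Divisors of 294 up to 49: [1, 2, 3, 6, 7, 14, 21, 42, 49]
phi values: [1, 1, 2, 2, 6, 6, 12, 12, 42]
Sum = 84


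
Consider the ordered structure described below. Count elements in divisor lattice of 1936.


Divisors of 1936: [1, 2, 4, 8, 11, 16, 22, 44, 88, 121, 176, 242, 484, 968, 1936]
Count: 15


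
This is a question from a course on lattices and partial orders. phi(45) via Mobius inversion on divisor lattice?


phi(n) = n * prod_{p|n} (1 - 1/p).
Prime divisors of 45: [3, 5]
phi(45) = 45 * (1 - 1/3) * (1 - 1/5)
phi(45) = 24


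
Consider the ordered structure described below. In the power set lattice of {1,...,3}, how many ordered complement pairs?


Complement pair (a,b): a meet b = bottom, a join b = top.
Here: A intersect B = {} and A union B = {1,...,3}.
Pairs found: ({},{1,2,3}), ({1},{2,3}), ({2},{1,3}), ({3},{1,2}), ... (4 more)
Total ordered pairs: 8


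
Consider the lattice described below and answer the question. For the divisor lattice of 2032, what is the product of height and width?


Height = length of longest chain minus 1; width = size of largest antichain.
A maximum chain: 1 | 127 | 254 | 508 | 1016 | 2032  (height 5).
A maximum antichain: {2, 127}  (width 2).
Product = 5 * 2 = 10


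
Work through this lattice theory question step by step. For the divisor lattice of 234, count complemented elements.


An element a is complemented if some b has a meet b = bottom, a join b = top.
a is complemented iff gcd(a, n/a)=1, i.e. a is a unitary divisor of 234.
Complemented elements: 1, 2, 9, 13, 18, 26, ... (2 more)
Count: 8


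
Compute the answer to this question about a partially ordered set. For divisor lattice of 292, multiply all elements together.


Divisors of 292: [1, 2, 4, 73, 146, 292]
Product = n^(d(n)/2) = 292^(6/2)
Product = 24897088


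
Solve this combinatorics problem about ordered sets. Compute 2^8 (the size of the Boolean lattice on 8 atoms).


Power set = 2^n.
2^8 = 256


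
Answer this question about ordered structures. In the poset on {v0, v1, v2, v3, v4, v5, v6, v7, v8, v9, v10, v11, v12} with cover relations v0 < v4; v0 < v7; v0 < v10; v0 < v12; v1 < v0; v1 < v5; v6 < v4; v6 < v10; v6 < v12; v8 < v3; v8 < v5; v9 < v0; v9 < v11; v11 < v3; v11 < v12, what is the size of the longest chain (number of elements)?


A chain is a totally ordered subset; we count the number of elements in a maximum chain.
Compute, for each element x, the size of the longest chain ending at x:
  v1: 1
  v2: 1
  v6: 1
  v8: 1
  v9: 1
  v11: 2
  ...
A maximum chain: v9 < v11 < v3
Number of elements in the longest chain: 3


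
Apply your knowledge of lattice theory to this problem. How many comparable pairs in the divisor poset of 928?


A comparable pair {a,b} has a < b or b < a in the order.
Count unordered pairs where one element is strictly below the other.
Examples: {1,2}, {1,4}, {1,8}, {1,16}, ...
Total comparable pairs: 51


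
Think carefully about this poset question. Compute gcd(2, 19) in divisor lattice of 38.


In a divisor lattice, meet = gcd (greatest common divisor).
By Euclidean algorithm or factoring: gcd(2,19) = 1


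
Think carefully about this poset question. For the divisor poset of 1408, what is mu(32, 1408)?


In a divisor lattice, mu(a,b) = mu(b/a) where mu is the classical Mobius function.
b/a = 1408/32 = 44
Prime factorization of 44: primes [2, 11]
44 is not squarefree, so mu(44) = 0


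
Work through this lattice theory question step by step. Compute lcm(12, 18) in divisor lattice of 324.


In a divisor lattice, join = lcm (least common multiple).
gcd(12,18) = 6
lcm(12,18) = 12*18/gcd = 216/6 = 36


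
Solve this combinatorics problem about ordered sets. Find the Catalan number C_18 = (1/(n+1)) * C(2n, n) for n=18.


C(n) = C(2n, n) / (n+1).
C(36, 18) = 9075135300
C(18) = 9075135300 / 19 = 477638700


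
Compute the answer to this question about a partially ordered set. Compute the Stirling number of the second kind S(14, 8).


S(n,k) = k*S(n-1,k) + S(n-1,k-1).
S(13,8) = 1899612, S(13,7) = 5715424
S(14,8) = 8*1899612 + 5715424 = 15196896 + 5715424
S(14,8) = 20912320


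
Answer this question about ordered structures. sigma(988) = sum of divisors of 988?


sigma(n) = sum of divisors.
Divisors of 988: [1, 2, 4, 13, 19, 26, 38, 52, 76, 247, 494, 988]
Sum = 1960


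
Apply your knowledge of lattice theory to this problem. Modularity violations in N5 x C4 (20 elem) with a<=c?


Modular law: if a <= c then a v (b ^ c) = (a v b) ^ c.
Check all triples (a,b,c) with a <= c among 20 elements.
  e.g. a=(a,0), b=(c,0), c=(b,0): lhs=(a,0) != rhs=(b,0)
  e.g. a=(a,0), b=(c,1), c=(b,0): lhs=(a,0) != rhs=(b,0)
Total violating triples: 40


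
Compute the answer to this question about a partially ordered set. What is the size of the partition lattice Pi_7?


B(n) = number of set partitions of an n-element set.
B(n) satisfies the recurrence: B(n+1) = sum_k C(n,k)*B(k).
B(7) = 877


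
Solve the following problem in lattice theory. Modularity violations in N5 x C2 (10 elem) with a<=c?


Modular law: if a <= c then a v (b ^ c) = (a v b) ^ c.
Check all triples (a,b,c) with a <= c among 10 elements.
  e.g. a=(a,0), b=(c,0), c=(b,0): lhs=(a,0) != rhs=(b,0)
  e.g. a=(a,0), b=(c,1), c=(b,0): lhs=(a,0) != rhs=(b,0)
Total violating triples: 6


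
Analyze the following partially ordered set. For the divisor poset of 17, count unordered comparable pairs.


A comparable pair {a,b} has a < b or b < a in the order.
Count unordered pairs where one element is strictly below the other.
Examples: {1,17}
Total comparable pairs: 1


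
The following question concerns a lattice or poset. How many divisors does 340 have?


Divisors of 340: [1, 2, 4, 5, 10, 17, 20, 34, 68, 85, 170, 340]
Count: 12


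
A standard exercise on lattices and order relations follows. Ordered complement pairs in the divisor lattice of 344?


Complement pair (a,b): a meet b = bottom, a join b = top.
Here: gcd(a,b)=1 and lcm(a,b)=344, i.e. a*b=344 with a,b coprime.
Pairs found: (1,344), (8,43), (43,8), (344,1)
Total ordered pairs: 4


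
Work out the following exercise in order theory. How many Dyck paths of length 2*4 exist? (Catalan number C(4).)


C(n) = C(2n, n) / (n+1).
C(8, 4) = 70
C(4) = 70 / 5 = 14


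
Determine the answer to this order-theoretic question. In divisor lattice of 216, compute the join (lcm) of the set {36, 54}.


In a divisor lattice, join = lcm (least common multiple).
Compute lcm iteratively: start with first element, then lcm(current, next).
Elements: [36, 54]
lcm(36,54) = 108
Final lcm = 108


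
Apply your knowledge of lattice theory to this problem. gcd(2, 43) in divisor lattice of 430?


Meet=gcd.
gcd(2,43)=1


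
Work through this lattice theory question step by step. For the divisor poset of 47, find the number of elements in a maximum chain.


A chain is a totally ordered subset; we count the number of elements in a maximum chain.
Compute, for each element x, the size of the longest chain ending at x:
  1: 1
  47: 2
A maximum chain: 1 < 47
Number of elements in the longest chain: 2


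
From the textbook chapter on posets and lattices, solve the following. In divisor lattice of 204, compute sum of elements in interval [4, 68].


Interval [4,68] in divisors of 204: [4, 68]
Sum = 72


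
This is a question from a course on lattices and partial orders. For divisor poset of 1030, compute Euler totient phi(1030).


phi(n) = n * prod_{p|n} (1 - 1/p).
Prime divisors of 1030: [2, 5, 103]
phi(1030) = 1030 * (1 - 1/2) * (1 - 1/5) * (1 - 1/103)
phi(1030) = 408


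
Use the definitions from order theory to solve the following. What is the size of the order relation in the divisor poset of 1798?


The order relation is {(a,b) : a <= b}, reflexive so it includes (a,a).
Examples: (1,1), (1,1798), (1,2), (1,29), (1,31), ...
Total ordered pairs: 27


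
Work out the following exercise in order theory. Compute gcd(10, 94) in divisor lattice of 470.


In a divisor lattice, meet = gcd (greatest common divisor).
By Euclidean algorithm or factoring: gcd(10,94) = 2


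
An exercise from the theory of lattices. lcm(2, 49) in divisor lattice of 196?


Join=lcm.
gcd(2,49)=1
lcm=98


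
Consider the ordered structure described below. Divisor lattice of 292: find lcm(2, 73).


In a divisor lattice, join = lcm (least common multiple).
gcd(2,73) = 1
lcm(2,73) = 2*73/gcd = 146/1 = 146


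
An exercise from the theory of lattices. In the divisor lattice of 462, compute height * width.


Height = length of longest chain minus 1; width = size of largest antichain.
A maximum chain: 1 | 11 | 77 | 231 | 462  (height 4).
A maximum antichain: {6, 14, 21, 22, 33, 77}  (width 6).
Product = 4 * 6 = 24


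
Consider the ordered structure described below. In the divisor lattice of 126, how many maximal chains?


A maximal chain goes from the minimum element to a maximal element via cover relations.
Counting all min-to-max paths in the cover graph.
Total maximal chains: 12


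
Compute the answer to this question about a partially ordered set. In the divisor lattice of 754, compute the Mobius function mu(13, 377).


In a divisor lattice, mu(a,b) = mu(b/a) where mu is the classical Mobius function.
b/a = 377/13 = 29
Prime factorization of 29: primes [29]
29 is squarefree with 1 prime factor(s), so mu(29) = (-1)^1 = -1


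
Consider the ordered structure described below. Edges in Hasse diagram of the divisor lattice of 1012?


A cover relation a -< b holds when a < b with no c strictly between.
Cover relations:
  1 -< 2
  1 -< 11
  1 -< 23
  2 -< 4
  2 -< 22
  2 -< 46
  4 -< 44
  4 -< 92
  ...12 more
Total: 20


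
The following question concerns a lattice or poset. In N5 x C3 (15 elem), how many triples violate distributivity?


Distributive law: a ^ (b v c) = (a ^ b) v (a ^ c).
Check all 15^3 = 3375 ordered triples (a,b,c).
  e.g. a=(b,0), b=(a,0), c=(c,0): lhs=(b,0) != rhs=(a,0)
  e.g. a=(b,0), b=(a,0), c=(c,1): lhs=(b,0) != rhs=(a,0)
Total violating triples: 54


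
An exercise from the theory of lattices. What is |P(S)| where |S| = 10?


Power set = 2^n.
2^10 = 1024


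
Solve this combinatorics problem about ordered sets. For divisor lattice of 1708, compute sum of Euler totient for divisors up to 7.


Divisors of 1708 up to 7: [1, 2, 4, 7]
phi values: [1, 1, 2, 6]
Sum = 10


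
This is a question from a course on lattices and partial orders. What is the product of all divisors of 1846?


Divisors of 1846: [1, 2, 13, 26, 71, 142, 923, 1846]
Product = n^(d(n)/2) = 1846^(8/2)
Product = 11612528336656


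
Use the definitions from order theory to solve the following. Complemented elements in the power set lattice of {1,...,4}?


An element a is complemented if some b has a meet b = bottom, a join b = top.
every subset A has complement S\A, so all elements are complemented.
Complemented elements: {}, {1}, {2}, {3}, {4}, {1,2}, ... (10 more)
Count: 16


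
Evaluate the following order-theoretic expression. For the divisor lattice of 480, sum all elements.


sigma(n) = sum of divisors.
Divisors of 480: [1, 2, 3, 4, 5, 6, 8, 10, 12, 15, 16, 20, 24, 30, 32, 40, 48, 60, 80, 96, 120, 160, 240, 480]
Sum = 1512


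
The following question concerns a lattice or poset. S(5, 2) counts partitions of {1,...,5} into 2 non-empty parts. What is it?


S(n,k) = k*S(n-1,k) + S(n-1,k-1).
S(4,2) = 7, S(4,1) = 1
S(5,2) = 2*7 + 1 = 14 + 1
S(5,2) = 15


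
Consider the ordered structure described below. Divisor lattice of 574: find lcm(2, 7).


In a divisor lattice, join = lcm (least common multiple).
gcd(2,7) = 1
lcm(2,7) = 2*7/gcd = 14/1 = 14


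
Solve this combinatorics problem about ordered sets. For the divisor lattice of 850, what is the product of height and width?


Height = length of longest chain minus 1; width = size of largest antichain.
A maximum chain: 1 | 17 | 85 | 425 | 850  (height 4).
A maximum antichain: {10, 25, 34, 85}  (width 4).
Product = 4 * 4 = 16


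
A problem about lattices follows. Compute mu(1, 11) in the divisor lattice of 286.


In a divisor lattice, mu(a,b) = mu(b/a) where mu is the classical Mobius function.
b/a = 11/1 = 11
Prime factorization of 11: primes [11]
11 is squarefree with 1 prime factor(s), so mu(11) = (-1)^1 = -1


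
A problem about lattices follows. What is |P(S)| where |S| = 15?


Power set = 2^n.
2^15 = 32768


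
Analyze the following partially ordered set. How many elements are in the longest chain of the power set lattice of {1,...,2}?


A chain is a totally ordered subset; we count the number of elements in a maximum chain.
Compute, for each element x, the size of the longest chain ending at x:
  {}: 1
  {1}: 2
  {2}: 2
  {1,2}: 3
A maximum chain: {} < {1} < {1,2}
Number of elements in the longest chain: 3


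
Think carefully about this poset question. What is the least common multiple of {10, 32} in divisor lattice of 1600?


In a divisor lattice, join = lcm (least common multiple).
Compute lcm iteratively: start with first element, then lcm(current, next).
Elements: [10, 32]
lcm(10,32) = 160
Final lcm = 160


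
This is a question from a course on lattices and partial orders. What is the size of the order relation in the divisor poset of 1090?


The order relation is {(a,b) : a <= b}, reflexive so it includes (a,a).
Examples: (1,1), (1,10), (1,109), (1,1090), (1,2), ...
Total ordered pairs: 27


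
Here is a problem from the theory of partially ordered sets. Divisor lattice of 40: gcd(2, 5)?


Meet=gcd.
gcd(2,5)=1


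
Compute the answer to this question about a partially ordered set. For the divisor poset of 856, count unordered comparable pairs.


A comparable pair {a,b} has a < b or b < a in the order.
Count unordered pairs where one element is strictly below the other.
Examples: {1,2}, {1,4}, {1,8}, {1,107}, ...
Total comparable pairs: 22


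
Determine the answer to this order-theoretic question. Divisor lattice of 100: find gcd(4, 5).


In a divisor lattice, meet = gcd (greatest common divisor).
By Euclidean algorithm or factoring: gcd(4,5) = 1


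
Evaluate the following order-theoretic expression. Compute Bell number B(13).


B(n) = number of set partitions of an n-element set.
B(n) satisfies the recurrence: B(n+1) = sum_k C(n,k)*B(k).
B(13) = 27644437


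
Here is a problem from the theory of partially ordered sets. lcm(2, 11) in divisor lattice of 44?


Join=lcm.
gcd(2,11)=1
lcm=22


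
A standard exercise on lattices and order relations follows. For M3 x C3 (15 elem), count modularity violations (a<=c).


Modular law: if a <= c then a v (b ^ c) = (a v b) ^ c.
Check all triples (a,b,c) with a <= c among 15 elements.
This lattice is modular (diamonds M_m and their chain-products are modular).
Total violating triples: 0


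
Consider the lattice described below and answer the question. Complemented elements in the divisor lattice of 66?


An element a is complemented if some b has a meet b = bottom, a join b = top.
a is complemented iff gcd(a, n/a)=1, i.e. a is a unitary divisor of 66.
Complemented elements: 1, 2, 3, 6, 11, 22, ... (2 more)
Count: 8


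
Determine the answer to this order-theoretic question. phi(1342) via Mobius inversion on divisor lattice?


phi(n) = n * prod_{p|n} (1 - 1/p).
Prime divisors of 1342: [2, 11, 61]
phi(1342) = 1342 * (1 - 1/2) * (1 - 1/11) * (1 - 1/61)
phi(1342) = 600


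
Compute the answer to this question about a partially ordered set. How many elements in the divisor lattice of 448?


Divisors of 448: [1, 2, 4, 7, 8, 14, 16, 28, 32, 56, 64, 112, 224, 448]
Count: 14


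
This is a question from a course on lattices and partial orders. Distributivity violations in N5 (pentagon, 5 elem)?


Distributive law: a ^ (b v c) = (a ^ b) v (a ^ c).
Check all 5^3 = 125 ordered triples (a,b,c).
  e.g. a=b, b=a, c=c: lhs=b != rhs=a
  e.g. a=b, b=c, c=a: lhs=b != rhs=a
Total violating triples: 2


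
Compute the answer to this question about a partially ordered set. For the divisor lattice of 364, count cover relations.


A cover relation a -< b holds when a < b with no c strictly between.
Cover relations:
  1 -< 2
  1 -< 7
  1 -< 13
  2 -< 4
  2 -< 14
  2 -< 26
  4 -< 28
  4 -< 52
  ...12 more
Total: 20


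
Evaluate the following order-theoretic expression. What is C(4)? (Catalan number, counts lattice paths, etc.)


C(n) = C(2n, n) / (n+1).
C(8, 4) = 70
C(4) = 70 / 5 = 14


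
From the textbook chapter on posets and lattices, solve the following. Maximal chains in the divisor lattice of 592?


A maximal chain goes from the minimum element to a maximal element via cover relations.
Counting all min-to-max paths in the cover graph.
Total maximal chains: 5


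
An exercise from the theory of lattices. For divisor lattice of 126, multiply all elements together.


Divisors of 126: [1, 2, 3, 6, 7, 9, 14, 18, 21, 42, 63, 126]
Product = n^(d(n)/2) = 126^(12/2)
Product = 4001504141376


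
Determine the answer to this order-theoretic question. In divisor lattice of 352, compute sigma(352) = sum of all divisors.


sigma(n) = sum of divisors.
Divisors of 352: [1, 2, 4, 8, 11, 16, 22, 32, 44, 88, 176, 352]
Sum = 756


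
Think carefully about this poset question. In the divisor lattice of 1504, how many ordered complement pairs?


Complement pair (a,b): a meet b = bottom, a join b = top.
Here: gcd(a,b)=1 and lcm(a,b)=1504, i.e. a*b=1504 with a,b coprime.
Pairs found: (1,1504), (32,47), (47,32), (1504,1)
Total ordered pairs: 4


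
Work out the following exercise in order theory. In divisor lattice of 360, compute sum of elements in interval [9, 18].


Interval [9,18] in divisors of 360: [9, 18]
Sum = 27


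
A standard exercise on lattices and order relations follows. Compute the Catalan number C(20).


C(n) = C(2n, n) / (n+1).
C(40, 20) = 137846528820
C(20) = 137846528820 / 21 = 6564120420


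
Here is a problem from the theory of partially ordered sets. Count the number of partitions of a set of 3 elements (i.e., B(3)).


B(n) = number of set partitions of an n-element set.
B(n) satisfies the recurrence: B(n+1) = sum_k C(n,k)*B(k).
B(3) = 5


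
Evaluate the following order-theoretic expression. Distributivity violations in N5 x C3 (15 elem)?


Distributive law: a ^ (b v c) = (a ^ b) v (a ^ c).
Check all 15^3 = 3375 ordered triples (a,b,c).
  e.g. a=(b,0), b=(a,0), c=(c,0): lhs=(b,0) != rhs=(a,0)
  e.g. a=(b,0), b=(a,0), c=(c,1): lhs=(b,0) != rhs=(a,0)
Total violating triples: 54


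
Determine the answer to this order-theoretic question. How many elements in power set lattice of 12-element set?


Power set = 2^n.
2^12 = 4096


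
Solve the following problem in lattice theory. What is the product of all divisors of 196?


Divisors of 196: [1, 2, 4, 7, 14, 28, 49, 98, 196]
Product = n^(d(n)/2) = 196^(9/2)
Product = 20661046784


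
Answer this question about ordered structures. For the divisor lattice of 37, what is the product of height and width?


Height = length of longest chain minus 1; width = size of largest antichain.
A maximum chain: 1 | 37  (height 1).
A maximum antichain: {1}  (width 1).
Product = 1 * 1 = 1
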